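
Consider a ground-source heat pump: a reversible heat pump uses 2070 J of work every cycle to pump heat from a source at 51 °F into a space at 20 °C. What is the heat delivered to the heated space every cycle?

Q_H ≈ 64250 J

T_H = 20 °C → 20 + 273.15 = 293.15 K.
T_C = 51 °F → (51 − 32) × 5/9 = 10.56 °C = 283.71 K.
The Carnot heat-pump COP is COP_HP = T_H/(T_H − T_C) = 293.15/9.44 = 31.0394.
Q_H = COP_HP · W = 31.0394 × 2070 = 64250 J.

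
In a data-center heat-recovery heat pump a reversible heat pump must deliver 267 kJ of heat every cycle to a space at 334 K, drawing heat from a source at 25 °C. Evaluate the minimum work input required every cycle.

T_C = 25 °C → 25 + 273.15 = 298.15 K.
Reversible heating COP: COP_HP = T_H/(T_H − T_C) = 334.00/35.85 = 9.3166.
W = Q_H/COP_HP = 267/9.3166 = 28.7 kJ.

W_in ≈ 28.7 kJ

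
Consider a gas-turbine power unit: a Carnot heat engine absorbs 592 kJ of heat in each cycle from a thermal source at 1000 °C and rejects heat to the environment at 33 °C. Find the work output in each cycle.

W ≈ 450 kJ

T_H = 1000 °C → 1000 + 273.15 = 1273.15 K.
T_C = 33 °C → 33 + 273.15 = 306.15 K.
Carnot efficiency: η = 1 − T_C/T_H = 1 − 306.15/1273.15 = 0.7595.
W = η·Q_H = 0.7595 × 592 = 450 kJ.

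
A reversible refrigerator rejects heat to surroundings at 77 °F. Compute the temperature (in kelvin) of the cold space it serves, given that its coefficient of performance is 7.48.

T_C ≈ 263 K

T_H = 77 °F → (77 − 32) × 5/9 = 25.00 °C = 298.15 K.
COP_R = T_C/(T_H − T_C) ⇒ T_C = T_H·COP_R/(1 + COP_R) = 298.15 × 7.48/(1 + 7.48) = 263 K.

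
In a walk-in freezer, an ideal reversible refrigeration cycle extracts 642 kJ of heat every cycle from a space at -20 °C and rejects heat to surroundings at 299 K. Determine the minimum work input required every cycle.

T_C = -20 °C → -20 + 273.15 = 253.15 K.
The reversible coefficient of performance is COP_R = T_C/(T_H − T_C) = 253.15/45.85 = 5.5213.
W = Q_C/COP_R = 642/5.5213 = 116.3 kJ.

W_in ≈ 116.3 kJ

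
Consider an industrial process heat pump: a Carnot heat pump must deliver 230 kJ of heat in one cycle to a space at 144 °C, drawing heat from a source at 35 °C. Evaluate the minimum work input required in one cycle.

W_in ≈ 60.1 kJ

T_H = 144 °C → 144 + 273.15 = 417.15 K.
T_C = 35 °C → 35 + 273.15 = 308.15 K.
Reversible heating COP: COP_HP = T_H/(T_H − T_C) = 417.15/109.00 = 3.8271.
W = Q_H/COP_HP = 230/3.8271 = 60.1 kJ.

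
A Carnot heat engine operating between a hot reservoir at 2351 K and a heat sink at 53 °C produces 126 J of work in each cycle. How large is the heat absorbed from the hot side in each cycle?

T_C = 53 °C → 53 + 273.15 = 326.15 K.
For a reversible engine, η = 1 − T_C/T_H = 1 − 326.15/2351.00 = 0.8613.
Q_H = W/η = 126/0.8613 = 146 J.

Q_H ≈ 146 J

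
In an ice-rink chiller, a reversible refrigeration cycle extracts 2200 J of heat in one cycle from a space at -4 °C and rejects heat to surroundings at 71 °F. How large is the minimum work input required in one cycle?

T_H = 71 °F → (71 − 32) × 5/9 = 21.67 °C = 294.82 K.
T_C = -4 °C → -4 + 273.15 = 269.15 K.
COP_R = T_C/(T_H − T_C) = 269.15/25.67 = 10.4864.
W = Q_C/COP_R = 2200/10.4864 = 209.8 J.

W_in ≈ 209.8 J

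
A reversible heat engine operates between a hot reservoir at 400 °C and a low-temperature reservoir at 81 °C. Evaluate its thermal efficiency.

η ≈ 0.4739

T_H = 400 °C → 400 + 273.15 = 673.15 K.
T_C = 81 °C → 81 + 273.15 = 354.15 K.
For a reversible engine, η = 1 − T_C/T_H = 1 − 354.15/673.15 = 0.4739.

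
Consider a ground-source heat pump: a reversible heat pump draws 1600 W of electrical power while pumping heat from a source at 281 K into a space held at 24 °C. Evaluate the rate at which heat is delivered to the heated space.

Q̇_H ≈ 29400 W

T_H = 24 °C → 24 + 273.15 = 297.15 K.
For a reversible heat pump, COP_HP = T_H/(T_H − T_C) = 297.15/16.15 = 18.3994.
Q_H = COP_HP · W = 18.3994 × 1600 = 29400 W.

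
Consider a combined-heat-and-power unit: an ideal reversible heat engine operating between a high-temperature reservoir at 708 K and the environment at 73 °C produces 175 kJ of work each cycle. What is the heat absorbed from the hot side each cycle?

T_C = 73 °C → 73 + 273.15 = 346.15 K.
Carnot efficiency: η = 1 − T_C/T_H = 1 − 346.15/708.00 = 0.5111.
Q_H = W/η = 175/0.5111 = 342 kJ.

Q_H ≈ 342 kJ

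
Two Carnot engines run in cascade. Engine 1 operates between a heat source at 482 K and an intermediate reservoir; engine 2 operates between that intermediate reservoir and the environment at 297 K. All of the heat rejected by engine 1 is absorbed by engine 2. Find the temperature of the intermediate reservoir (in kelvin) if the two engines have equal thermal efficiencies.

T_m ≈ 378 K

Equal efficiencies require 1 − T_m/T_H = 1 − T_C/T_m, i.e. T_m/T_H = T_C/T_m, so T_m = √(T_H·T_C) = √(482.00 × 297.00) = 378 K.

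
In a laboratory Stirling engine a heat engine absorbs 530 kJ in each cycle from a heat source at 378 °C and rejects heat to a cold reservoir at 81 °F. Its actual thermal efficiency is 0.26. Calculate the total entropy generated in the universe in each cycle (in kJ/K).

T_H = 378 °C → 378 + 273.15 = 651.15 K.
T_C = 81 °F → (81 − 32) × 5/9 = 27.22 °C = 300.37 K.
W = η·Q_H = 0.26 × 530 = 137.8 kJ, so Q_C = Q_H − W = 392.2 kJ.
Entropy balance on the reservoirs: −Q_H/T_H = -0.8139 kJ/K, +Q_C/T_C = 1.306 kJ/K.
ΔS_univ = −Q_H/T_H + Q_C/T_C = 0.492 kJ/K (> 0, since η = 0.26 < η_Carnot = 0.539).

ΔS_univ ≈ 0.492 kJ/K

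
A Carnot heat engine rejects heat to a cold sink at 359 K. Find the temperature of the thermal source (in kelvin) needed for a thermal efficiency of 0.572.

T_H ≈ 839 K

From η = 1 − T_C/T_H, solving for T_H gives T_H = T_C/(1 − η) = 359.00/(1 − 0.572) = 839 K.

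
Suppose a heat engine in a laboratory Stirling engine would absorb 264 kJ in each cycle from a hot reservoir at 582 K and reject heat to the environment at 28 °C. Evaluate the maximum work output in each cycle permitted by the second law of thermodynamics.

T_C = 28 °C → 28 + 273.15 = 301.15 K.
The upper bound on efficiency is η_max = 1 − T_C/T_H = 1 − 301.15/582.00 = 0.4826.
W_max = η_max · Q_H = 0.4826 × 264 = 127 kJ.

W_max ≈ 127 kJ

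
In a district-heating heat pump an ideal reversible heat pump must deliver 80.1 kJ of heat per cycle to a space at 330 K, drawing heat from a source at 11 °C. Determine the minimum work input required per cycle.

W_in ≈ 11.1 kJ

T_C = 11 °C → 11 + 273.15 = 284.15 K.
For a reversible heat pump, COP_HP = T_H/(T_H − T_C) = 330.00/45.85 = 7.1974.
W = Q_H/COP_HP = 80.1/7.1974 = 11.1 kJ.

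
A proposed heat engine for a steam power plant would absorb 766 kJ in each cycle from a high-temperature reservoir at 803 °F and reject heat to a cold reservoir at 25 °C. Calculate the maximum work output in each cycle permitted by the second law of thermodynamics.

W_max ≈ 440 kJ

T_H = 803 °F → (803 − 32) × 5/9 = 428.33 °C = 701.48 K.
T_C = 25 °C → 25 + 273.15 = 298.15 K.
By the Carnot theorem, η_max = 1 − T_C/T_H = 1 − 298.15/701.48 = 0.5750.
W_max = η_max · Q_H = 0.5750 × 766 = 440 kJ.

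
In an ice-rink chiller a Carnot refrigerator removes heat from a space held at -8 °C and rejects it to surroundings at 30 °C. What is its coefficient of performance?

COP_R ≈ 6.98

T_H = 30 °C → 30 + 273.15 = 303.15 K.
T_C = -8 °C → -8 + 273.15 = 265.15 K.
The reversible coefficient of performance is COP_R = T_C/(T_H − T_C) = 265.15/(303.15 − 265.15) = 6.98.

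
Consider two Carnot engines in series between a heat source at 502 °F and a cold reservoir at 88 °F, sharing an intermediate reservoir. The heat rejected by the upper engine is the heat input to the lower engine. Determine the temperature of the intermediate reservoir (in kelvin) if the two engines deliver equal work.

T_H = 502 °F → (502 − 32) × 5/9 = 261.11 °C = 534.26 K.
T_C = 88 °F → (88 − 32) × 5/9 = 31.11 °C = 304.26 K.
For reversible stages Q_m = Q_H·(T_m/T_H). Setting W₁ = Q_H(1 − T_m/T_H) equal to W₂ = Q_m(1 − T_C/T_m) = Q_H·(T_m − T_C)/T_H gives T_H − T_m = T_m − T_C, so T_m = (T_H + T_C)/2 = (534.26 + 304.26)/2 = 419 K.

T_m ≈ 419 K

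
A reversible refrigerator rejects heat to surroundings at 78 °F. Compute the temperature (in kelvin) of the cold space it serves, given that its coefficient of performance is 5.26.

T_H = 78 °F → (78 − 32) × 5/9 = 25.56 °C = 298.71 K.
COP_R = T_C/(T_H − T_C) ⇒ T_C = T_H·COP_R/(1 + COP_R) = 298.71 × 5.26/(1 + 5.26) = 251.0 K.

T_C ≈ 251.0 K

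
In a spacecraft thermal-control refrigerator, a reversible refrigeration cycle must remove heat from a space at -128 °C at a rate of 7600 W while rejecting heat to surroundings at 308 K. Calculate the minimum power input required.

T_C = -128 °C → -128 + 273.15 = 145.15 K.
Carnot COP: COP_R = T_C/(T_H − T_C) = 145.15/162.85 = 0.8913.
W = Q_C/COP_R = 7600/0.8913 = 8530 W.

Ẇ_in ≈ 8530 W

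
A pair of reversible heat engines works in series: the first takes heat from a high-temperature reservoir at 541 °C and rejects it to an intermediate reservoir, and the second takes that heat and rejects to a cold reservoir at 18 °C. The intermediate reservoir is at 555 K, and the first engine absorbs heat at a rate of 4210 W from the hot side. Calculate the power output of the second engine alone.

T_H = 541 °C → 541 + 273.15 = 814.15 K.
T_C = 18 °C → 18 + 273.15 = 291.15 K.
Heat entering the second stage: Q_m = Q_H·(T_m/T_H) = 4210 × 555.00/814.15 = 2870 W.
Second-stage efficiency η₂ = 1 − T_C/T_m = 1 − 291.15/555.00 = 0.4754, so W₂ = η₂·Q_m = 1364 W.

Ẇ₂ ≈ 1364 W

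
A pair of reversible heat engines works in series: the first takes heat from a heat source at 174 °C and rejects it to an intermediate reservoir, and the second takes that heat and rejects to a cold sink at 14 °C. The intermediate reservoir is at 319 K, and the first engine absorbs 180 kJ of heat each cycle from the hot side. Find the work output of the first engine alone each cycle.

T_H = 174 °C → 174 + 273.15 = 447.15 K.
T_C = 14 °C → 14 + 273.15 = 287.15 K.
First-stage efficiency η₁ = 1 − T_m/T_H = 1 − 319.00/447.15 = 0.2866.
W₁ = η₁·Q_H = 0.2866 × 180 = 51.59 kJ.

W₁ ≈ 51.59 kJ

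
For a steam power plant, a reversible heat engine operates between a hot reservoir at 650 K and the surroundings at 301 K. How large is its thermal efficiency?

η ≈ 0.537

For a reversible engine, η = 1 − T_C/T_H = 1 − 301.00/650.00 = 0.537.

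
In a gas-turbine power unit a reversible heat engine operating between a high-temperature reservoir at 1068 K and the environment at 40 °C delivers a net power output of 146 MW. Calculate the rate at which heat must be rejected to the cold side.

Q̇_C ≈ 60.6 MW

T_C = 40 °C → 40 + 273.15 = 313.15 K.
Since the cycle is reversible, η = 1 − T_C/T_H = 1 − 313.15/1068.00 = 0.7068.
Since Q_C/Q_H = T_C/T_H and Q_H = W/η, Q_C = W·T_C/(T_H − T_C) = 146 × 313.15/754.85 = 60.6 MW.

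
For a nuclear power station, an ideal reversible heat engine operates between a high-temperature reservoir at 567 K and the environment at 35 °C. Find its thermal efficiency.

η ≈ 0.4565

T_C = 35 °C → 35 + 273.15 = 308.15 K.
Since the cycle is reversible, η = 1 − T_C/T_H = 1 − 308.15/567.00 = 0.4565.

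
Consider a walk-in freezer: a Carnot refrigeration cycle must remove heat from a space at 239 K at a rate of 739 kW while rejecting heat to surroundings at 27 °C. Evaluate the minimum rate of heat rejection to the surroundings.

Q̇_H ≈ 928 kW

T_H = 27 °C → 27 + 273.15 = 300.15 K.
For a reversible cycle Q_H/Q_C = T_H/T_C, so Q_H = Q_C·T_H/T_C = 739 × 300.15/239.00 = 928 kW.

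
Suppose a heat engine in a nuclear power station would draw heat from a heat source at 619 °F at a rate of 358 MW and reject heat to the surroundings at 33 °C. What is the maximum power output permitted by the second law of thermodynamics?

T_H = 619 °F → (619 − 32) × 5/9 = 326.11 °C = 599.26 K.
T_C = 33 °C → 33 + 273.15 = 306.15 K.
The second-law ceiling is the Carnot efficiency, η_max = 1 − T_C/T_H = 1 − 306.15/599.26 = 0.4891.
W_max = η_max · Q_H = 0.4891 × 358 = 175 MW.

Ẇ_max ≈ 175 MW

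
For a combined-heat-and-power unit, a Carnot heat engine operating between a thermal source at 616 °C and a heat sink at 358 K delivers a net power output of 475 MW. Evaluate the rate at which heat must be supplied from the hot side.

T_H = 616 °C → 616 + 273.15 = 889.15 K.
η_rev = 1 − T_C/T_H = 1 − 358.00/889.15 = 0.5974.
Q_H = W/η = 475/0.5974 = 795 MW.

Q̇_H ≈ 795 MW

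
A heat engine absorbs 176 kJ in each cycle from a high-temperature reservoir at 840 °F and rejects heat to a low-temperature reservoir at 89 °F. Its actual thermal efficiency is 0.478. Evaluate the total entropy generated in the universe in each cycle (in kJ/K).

T_H = 840 °F → (840 − 32) × 5/9 = 448.89 °C = 722.04 K.
T_C = 89 °F → (89 − 32) × 5/9 = 31.67 °C = 304.82 K.
W = η·Q_H = 0.478 × 176 = 84.13 kJ, so Q_C = Q_H − W = 91.87 kJ.
Reservoir entropy changes: ΔS_H = −Q_H/T_H = −176/722.04 = -0.2438 kJ/K and ΔS_C = +Q_C/T_C = 91.87/304.82 = 0.3014 kJ/K.
ΔS_univ = −Q_H/T_H + Q_C/T_C = 0.0576 kJ/K (> 0, since η = 0.478 < η_Carnot = 0.578).

ΔS_univ ≈ 0.0576 kJ/K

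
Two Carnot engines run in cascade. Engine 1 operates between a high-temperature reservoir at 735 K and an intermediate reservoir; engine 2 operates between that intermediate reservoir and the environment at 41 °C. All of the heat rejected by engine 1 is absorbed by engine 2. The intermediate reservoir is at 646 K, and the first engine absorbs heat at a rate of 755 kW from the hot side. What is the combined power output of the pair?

Ẇ_total ≈ 432 kW

T_C = 41 °C → 41 + 273.15 = 314.15 K.
Two reversible stages in series are equivalent to a single Carnot engine between T_H and T_C, so η_total = 1 − T_C/T_H = 1 − 314.15/735.00 = 0.5726.
W_total = η_total · Q_H = 0.5726 × 755 = 432 kW.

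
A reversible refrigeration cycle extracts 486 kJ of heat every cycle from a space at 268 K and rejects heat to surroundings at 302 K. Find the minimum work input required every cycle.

W_in ≈ 61.7 kJ

For a reversible refrigerator, COP_R = T_C/(T_H − T_C) = 268.00/34.00 = 7.8824.
W = Q_C/COP_R = 486/7.8824 = 61.7 kJ.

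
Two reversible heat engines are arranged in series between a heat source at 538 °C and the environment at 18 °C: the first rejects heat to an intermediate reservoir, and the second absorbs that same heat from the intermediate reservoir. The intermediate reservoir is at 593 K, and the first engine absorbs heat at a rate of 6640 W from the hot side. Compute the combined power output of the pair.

Ẇ_total ≈ 4257 W

T_H = 538 °C → 538 + 273.15 = 811.15 K.
T_C = 18 °C → 18 + 273.15 = 291.15 K.
Two reversible stages in series are equivalent to a single Carnot engine between T_H and T_C, so η_total = 1 − T_C/T_H = 1 − 291.15/811.15 = 0.6411.
W_total = η_total · Q_H = 0.6411 × 6640 = 4257 W.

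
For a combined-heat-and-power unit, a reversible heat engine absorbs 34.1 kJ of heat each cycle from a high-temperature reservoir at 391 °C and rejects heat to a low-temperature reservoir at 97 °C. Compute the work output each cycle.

T_H = 391 °C → 391 + 273.15 = 664.15 K.
T_C = 97 °C → 97 + 273.15 = 370.15 K.
The Carnot efficiency is η = 1 − T_C/T_H = 1 − 370.15/664.15 = 0.4427.
W = η·Q_H = 0.4427 × 34.1 = 15.1 kJ.

W ≈ 15.1 kJ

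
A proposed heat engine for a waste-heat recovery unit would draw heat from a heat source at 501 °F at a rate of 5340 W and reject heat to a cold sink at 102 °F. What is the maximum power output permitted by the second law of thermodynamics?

Ẇ_max ≈ 2220 W

T_H = 501 °F → (501 − 32) × 5/9 = 260.56 °C = 533.71 K.
T_C = 102 °F → (102 − 32) × 5/9 = 38.89 °C = 312.04 K.
By the Carnot theorem, η_max = 1 − T_C/T_H = 1 − 312.04/533.71 = 0.4153.
W_max = η_max · Q_H = 0.4153 × 5340 = 2220 W.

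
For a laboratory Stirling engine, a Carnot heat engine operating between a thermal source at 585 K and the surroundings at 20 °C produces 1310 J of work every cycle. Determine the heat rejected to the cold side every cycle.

Q_C ≈ 1320 J

T_C = 20 °C → 20 + 273.15 = 293.15 K.
Carnot efficiency: η = 1 − T_C/T_H = 1 − 293.15/585.00 = 0.4989.
Since Q_C/Q_H = T_C/T_H and Q_H = W/η, Q_C = W·T_C/(T_H − T_C) = 1310 × 293.15/291.85 = 1320 J.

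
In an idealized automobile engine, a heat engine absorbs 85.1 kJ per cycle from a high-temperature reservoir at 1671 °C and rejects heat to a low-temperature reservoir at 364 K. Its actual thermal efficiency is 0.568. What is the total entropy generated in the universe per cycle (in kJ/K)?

ΔS_univ ≈ 0.0572 kJ/K

T_H = 1671 °C → 1671 + 273.15 = 1944.15 K.
W = η·Q_H = 0.568 × 85.1 = 48.34 kJ, so Q_C = Q_H − W = 36.76 kJ.
Entropy balance on the reservoirs: −Q_H/T_H = -0.04377 kJ/K, +Q_C/T_C = 0.1010 kJ/K.
ΔS_univ = −Q_H/T_H + Q_C/T_C = 0.0572 kJ/K (> 0, since η = 0.568 < η_Carnot = 0.813).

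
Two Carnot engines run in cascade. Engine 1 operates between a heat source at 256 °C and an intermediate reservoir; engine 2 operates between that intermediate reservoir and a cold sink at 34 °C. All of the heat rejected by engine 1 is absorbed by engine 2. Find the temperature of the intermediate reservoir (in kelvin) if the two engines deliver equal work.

T_H = 256 °C → 256 + 273.15 = 529.15 K.
T_C = 34 °C → 34 + 273.15 = 307.15 K.
For reversible stages Q_m = Q_H·(T_m/T_H). Setting W₁ = Q_H(1 − T_m/T_H) equal to W₂ = Q_m(1 − T_C/T_m) = Q_H·(T_m − T_C)/T_H gives T_H − T_m = T_m − T_C, so T_m = (T_H + T_C)/2 = (529.15 + 307.15)/2 = 418 K.

T_m ≈ 418 K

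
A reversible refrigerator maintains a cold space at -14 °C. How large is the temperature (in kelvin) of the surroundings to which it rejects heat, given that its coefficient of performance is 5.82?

T_C = -14 °C → -14 + 273.15 = 259.15 K.
COP_R = T_C/(T_H − T_C) ⇒ T_H = T_C·(1 + 1/COP_R) = 259.15 × (1 + 1/5.82) = 303.7 K.

T_H ≈ 303.7 K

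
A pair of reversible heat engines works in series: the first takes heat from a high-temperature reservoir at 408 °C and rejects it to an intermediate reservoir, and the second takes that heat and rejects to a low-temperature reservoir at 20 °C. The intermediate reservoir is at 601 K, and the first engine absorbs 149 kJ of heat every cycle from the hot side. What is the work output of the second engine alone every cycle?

T_H = 408 °C → 408 + 273.15 = 681.15 K.
T_C = 20 °C → 20 + 273.15 = 293.15 K.
Heat entering the second stage: Q_m = Q_H·(T_m/T_H) = 149 × 601.00/681.15 = 131 kJ.
Second-stage efficiency η₂ = 1 − T_C/T_m = 1 − 293.15/601.00 = 0.5122, so W₂ = η₂·Q_m = 67.3 kJ.

W₂ ≈ 67.3 kJ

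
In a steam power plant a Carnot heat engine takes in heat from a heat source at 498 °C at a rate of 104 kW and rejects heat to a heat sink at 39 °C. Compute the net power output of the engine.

Ẇ ≈ 61.90 kW

T_H = 498 °C → 498 + 273.15 = 771.15 K.
T_C = 39 °C → 39 + 273.15 = 312.15 K.
η_rev = 1 − T_C/T_H = 1 − 312.15/771.15 = 0.5952.
W = η·Q_H = 0.5952 × 104 = 61.90 kW.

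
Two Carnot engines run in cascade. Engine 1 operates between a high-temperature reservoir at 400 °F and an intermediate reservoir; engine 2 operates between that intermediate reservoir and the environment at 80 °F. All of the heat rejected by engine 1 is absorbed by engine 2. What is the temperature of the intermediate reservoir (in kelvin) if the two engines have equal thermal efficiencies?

T_H = 400 °F → (400 − 32) × 5/9 = 204.44 °C = 477.59 K.
T_C = 80 °F → (80 − 32) × 5/9 = 26.67 °C = 299.82 K.
Equal efficiencies require 1 − T_m/T_H = 1 − T_C/T_m, i.e. T_m/T_H = T_C/T_m, so T_m = √(T_H·T_C) = √(477.59 × 299.82) = 378 K.

T_m ≈ 378 K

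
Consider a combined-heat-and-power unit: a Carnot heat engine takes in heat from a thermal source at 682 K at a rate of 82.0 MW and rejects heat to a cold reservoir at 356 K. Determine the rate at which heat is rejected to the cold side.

Q̇_C ≈ 42.80 MW

Carnot efficiency: η = 1 − T_C/T_H = 1 − 356.00/682.00 = 0.4780.
For a reversible cycle Q_C/Q_H = T_C/T_H, so Q_C = 82.0 × 356.00/682.00 = 42.80 MW.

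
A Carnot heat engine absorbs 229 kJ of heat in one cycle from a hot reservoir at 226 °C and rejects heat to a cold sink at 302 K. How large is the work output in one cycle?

W ≈ 90.45 kJ

T_H = 226 °C → 226 + 273.15 = 499.15 K.
The Carnot efficiency is η = 1 − T_C/T_H = 1 − 302.00/499.15 = 0.3950.
W = η·Q_H = 0.3950 × 229 = 90.45 kJ.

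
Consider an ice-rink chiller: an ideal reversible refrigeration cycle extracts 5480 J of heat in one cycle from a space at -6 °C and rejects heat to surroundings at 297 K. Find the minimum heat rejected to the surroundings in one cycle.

Q_H ≈ 6090 J

T_C = -6 °C → -6 + 273.15 = 267.15 K.
For a reversible cycle Q_H/Q_C = T_H/T_C, so Q_H = Q_C·T_H/T_C = 5480 × 297.00/267.15 = 6090 J.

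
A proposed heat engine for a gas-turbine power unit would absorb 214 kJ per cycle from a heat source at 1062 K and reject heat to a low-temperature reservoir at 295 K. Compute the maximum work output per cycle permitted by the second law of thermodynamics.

W_max ≈ 154.6 kJ

The upper bound on efficiency is η_max = 1 − T_C/T_H = 1 − 295.00/1062.00 = 0.7222.
W_max = η_max · Q_H = 0.7222 × 214 = 154.6 kJ.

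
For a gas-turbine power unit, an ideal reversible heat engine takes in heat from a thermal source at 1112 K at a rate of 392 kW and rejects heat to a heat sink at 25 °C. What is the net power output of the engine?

Ẇ ≈ 287 kW

T_C = 25 °C → 25 + 273.15 = 298.15 K.
η_rev = 1 − T_C/T_H = 1 − 298.15/1112.00 = 0.7319.
W = η·Q_H = 0.7319 × 392 = 287 kW.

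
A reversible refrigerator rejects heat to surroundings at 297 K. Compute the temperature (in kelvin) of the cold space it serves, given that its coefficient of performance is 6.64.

T_C ≈ 258 K

COP_R = T_C/(T_H − T_C) ⇒ T_C = T_H·COP_R/(1 + COP_R) = 297.00 × 6.64/(1 + 6.64) = 258 K.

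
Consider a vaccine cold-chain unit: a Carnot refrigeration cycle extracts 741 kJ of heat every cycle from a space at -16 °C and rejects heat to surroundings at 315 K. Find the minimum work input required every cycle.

T_C = -16 °C → -16 + 273.15 = 257.15 K.
COP_R = T_C/(T_H − T_C) = 257.15/57.85 = 4.4451.
W = Q_C/COP_R = 741/4.4451 = 167 kJ.

W_in ≈ 167 kJ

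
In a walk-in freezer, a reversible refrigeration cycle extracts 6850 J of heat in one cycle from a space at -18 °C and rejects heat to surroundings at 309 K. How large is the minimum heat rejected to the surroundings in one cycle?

T_C = -18 °C → -18 + 273.15 = 255.15 K.
For a reversible cycle Q_H/Q_C = T_H/T_C, so Q_H = Q_C·T_H/T_C = 6850 × 309.00/255.15 = 8300 J.

Q_H ≈ 8300 J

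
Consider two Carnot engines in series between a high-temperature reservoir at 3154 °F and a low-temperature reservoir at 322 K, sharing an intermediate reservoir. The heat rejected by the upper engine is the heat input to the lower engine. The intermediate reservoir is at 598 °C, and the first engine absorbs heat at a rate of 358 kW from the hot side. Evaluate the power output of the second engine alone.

T_H = 3154 °F → (3154 − 32) × 5/9 = 1734.44 °C = 2007.59 K.
T_m = 598 °C → 598 + 273.15 = 871.15 K.
Heat entering the second stage: Q_m = Q_H·(T_m/T_H) = 358 × 871.15/2007.59 = 155 kW.
Second-stage efficiency η₂ = 1 − T_C/T_m = 1 − 322.00/871.15 = 0.6304, so W₂ = η₂·Q_m = 97.9 kW.

Ẇ₂ ≈ 97.9 kW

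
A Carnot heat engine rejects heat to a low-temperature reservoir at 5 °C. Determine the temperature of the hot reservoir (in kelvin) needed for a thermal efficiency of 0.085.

T_H ≈ 304.0 K

T_C = 5 °C → 5 + 273.15 = 278.15 K.
From η = 1 − T_C/T_H, solving for T_H gives T_H = T_C/(1 − η) = 278.15/(1 − 0.085) = 304.0 K.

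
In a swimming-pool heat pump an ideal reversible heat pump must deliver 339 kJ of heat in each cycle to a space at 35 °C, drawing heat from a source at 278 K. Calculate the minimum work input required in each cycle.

W_in ≈ 33.2 kJ

T_H = 35 °C → 35 + 273.15 = 308.15 K.
COP_HP = T_H/(T_H − T_C) = 308.15/30.15 = 10.2206.
W = Q_H/COP_HP = 339/10.2206 = 33.2 kJ.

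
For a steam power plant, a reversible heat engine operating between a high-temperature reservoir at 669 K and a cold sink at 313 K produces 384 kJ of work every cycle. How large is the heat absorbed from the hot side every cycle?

Q_H ≈ 722 kJ

The Carnot efficiency is η = 1 − T_C/T_H = 1 − 313.00/669.00 = 0.5321.
Q_H = W/η = 384/0.5321 = 722 kJ.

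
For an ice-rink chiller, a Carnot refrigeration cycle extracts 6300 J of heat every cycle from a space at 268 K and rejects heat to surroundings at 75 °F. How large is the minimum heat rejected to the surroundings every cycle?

T_H = 75 °F → (75 − 32) × 5/9 = 23.89 °C = 297.04 K.
For a reversible cycle Q_H/Q_C = T_H/T_C, so Q_H = Q_C·T_H/T_C = 6300 × 297.04/268.00 = 6983 J.

Q_H ≈ 6983 J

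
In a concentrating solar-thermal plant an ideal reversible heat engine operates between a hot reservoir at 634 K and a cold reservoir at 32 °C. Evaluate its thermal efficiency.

T_C = 32 °C → 32 + 273.15 = 305.15 K.
Carnot efficiency: η = 1 − T_C/T_H = 1 − 305.15/634.00 = 0.5187.

η ≈ 0.5187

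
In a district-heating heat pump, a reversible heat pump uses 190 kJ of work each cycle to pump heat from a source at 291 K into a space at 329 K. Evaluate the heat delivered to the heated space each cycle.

For a reversible heat pump, COP_HP = T_H/(T_H − T_C) = 329.00/38.00 = 8.6579.
Q_H = COP_HP · W = 8.6579 × 190 = 1645 kJ.

Q_H ≈ 1645 kJ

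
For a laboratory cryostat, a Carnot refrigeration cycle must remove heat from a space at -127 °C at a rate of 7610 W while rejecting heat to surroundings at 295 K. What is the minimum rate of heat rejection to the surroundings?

T_C = -127 °C → -127 + 273.15 = 146.15 K.
For a reversible cycle Q_H/Q_C = T_H/T_C, so Q_H = Q_C·T_H/T_C = 7610 × 295.00/146.15 = 15400 W.

Q̇_H ≈ 15400 W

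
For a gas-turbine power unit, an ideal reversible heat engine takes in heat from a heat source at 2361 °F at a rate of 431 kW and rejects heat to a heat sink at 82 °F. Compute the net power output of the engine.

Ẇ ≈ 348 kW

T_H = 2361 °F → (2361 − 32) × 5/9 = 1293.89 °C = 1567.04 K.
T_C = 82 °F → (82 − 32) × 5/9 = 27.78 °C = 300.93 K.
For a reversible engine, η = 1 − T_C/T_H = 1 − 300.93/1567.04 = 0.8080.
W = η·Q_H = 0.8080 × 431 = 348 kW.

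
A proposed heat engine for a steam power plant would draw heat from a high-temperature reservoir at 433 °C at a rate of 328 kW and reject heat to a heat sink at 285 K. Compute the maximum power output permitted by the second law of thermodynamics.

T_H = 433 °C → 433 + 273.15 = 706.15 K.
The upper bound on efficiency is η_max = 1 − T_C/T_H = 1 − 285.00/706.15 = 0.5964.
W_max = η_max · Q_H = 0.5964 × 328 = 196 kW.

Ẇ_max ≈ 196 kW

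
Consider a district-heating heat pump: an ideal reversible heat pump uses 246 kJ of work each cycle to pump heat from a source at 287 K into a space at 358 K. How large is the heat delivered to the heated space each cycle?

For a reversible heat pump, COP_HP = T_H/(T_H − T_C) = 358.00/71.00 = 5.0423.
Q_H = COP_HP · W = 5.0423 × 246 = 1240 kJ.

Q_H ≈ 1240 kJ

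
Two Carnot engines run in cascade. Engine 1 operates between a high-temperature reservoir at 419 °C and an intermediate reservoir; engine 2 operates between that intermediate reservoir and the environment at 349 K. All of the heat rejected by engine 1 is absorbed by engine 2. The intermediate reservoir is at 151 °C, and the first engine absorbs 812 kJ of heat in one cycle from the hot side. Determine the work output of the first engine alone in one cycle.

W₁ ≈ 314 kJ

T_H = 419 °C → 419 + 273.15 = 692.15 K.
T_m = 151 °C → 151 + 273.15 = 424.15 K.
First-stage efficiency η₁ = 1 − T_m/T_H = 1 − 424.15/692.15 = 0.3872.
W₁ = η₁·Q_H = 0.3872 × 812 = 314 kJ.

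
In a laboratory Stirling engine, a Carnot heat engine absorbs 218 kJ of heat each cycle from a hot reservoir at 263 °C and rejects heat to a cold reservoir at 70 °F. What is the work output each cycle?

W ≈ 98.35 kJ

T_H = 263 °C → 263 + 273.15 = 536.15 K.
T_C = 70 °F → (70 − 32) × 5/9 = 21.11 °C = 294.26 K.
The Carnot efficiency is η = 1 − T_C/T_H = 1 − 294.26/536.15 = 0.4512.
W = η·Q_H = 0.4512 × 218 = 98.35 kJ.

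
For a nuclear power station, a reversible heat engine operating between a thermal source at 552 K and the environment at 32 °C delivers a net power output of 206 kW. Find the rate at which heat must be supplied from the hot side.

T_C = 32 °C → 32 + 273.15 = 305.15 K.
η_rev = 1 − T_C/T_H = 1 − 305.15/552.00 = 0.4472.
Q_H = W/η = 206/0.4472 = 460.7 kW.

Q̇_H ≈ 460.7 kW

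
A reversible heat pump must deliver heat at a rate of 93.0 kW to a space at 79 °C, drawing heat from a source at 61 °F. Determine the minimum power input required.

T_H = 79 °C → 79 + 273.15 = 352.15 K.
T_C = 61 °F → (61 − 32) × 5/9 = 16.11 °C = 289.26 K.
For a reversible heat pump, COP_HP = T_H/(T_H − T_C) = 352.15/62.89 = 5.5996.
W = Q_H/COP_HP = 93.0/5.5996 = 16.6 kW.

Ẇ_in ≈ 16.6 kW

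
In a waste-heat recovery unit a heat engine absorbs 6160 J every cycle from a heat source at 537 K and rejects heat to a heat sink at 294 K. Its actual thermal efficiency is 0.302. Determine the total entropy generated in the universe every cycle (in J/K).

ΔS_univ ≈ 3.154 J/K

W = η·Q_H = 0.302 × 6160 = 1860 J, so Q_C = Q_H − W = 4300 J.
The hot reservoir loses entropy Q_H/T_H = 6160/537.00 = 11.47 J/K; the cold reservoir gains Q_C/T_C = 4300/294.00 = 14.62 J/K.
ΔS_univ = −Q_H/T_H + Q_C/T_C = 3.154 J/K (> 0, since η = 0.302 < η_Carnot = 0.453).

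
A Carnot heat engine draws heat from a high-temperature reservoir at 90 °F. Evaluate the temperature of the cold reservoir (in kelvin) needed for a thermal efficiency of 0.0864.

T_C ≈ 279 K

T_H = 90 °F → (90 − 32) × 5/9 = 32.22 °C = 305.37 K.
From η = 1 − T_C/T_H, T_C = T_H·(1 − η) = 305.37 × (1 − 0.0864) = 279 K.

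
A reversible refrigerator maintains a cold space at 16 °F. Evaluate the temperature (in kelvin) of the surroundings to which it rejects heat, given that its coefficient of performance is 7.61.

T_C = 16 °F → (16 − 32) × 5/9 = -8.89 °C = 264.26 K.
COP_R = T_C/(T_H − T_C) ⇒ T_H = T_C·(1 + 1/COP_R) = 264.26 × (1 + 1/7.61) = 299 K.

T_H ≈ 299 K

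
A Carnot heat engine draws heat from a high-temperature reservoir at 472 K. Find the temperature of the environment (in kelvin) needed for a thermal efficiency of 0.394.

From η = 1 − T_C/T_H, T_C = T_H·(1 − η) = 472.00 × (1 − 0.394) = 286 K.

T_C ≈ 286 K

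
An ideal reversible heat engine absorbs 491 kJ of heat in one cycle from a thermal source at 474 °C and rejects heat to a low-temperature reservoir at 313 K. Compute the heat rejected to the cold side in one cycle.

Q_C ≈ 205.7 kJ

T_H = 474 °C → 474 + 273.15 = 747.15 K.
η_rev = 1 − T_C/T_H = 1 − 313.00/747.15 = 0.5811.
For a reversible cycle Q_C/Q_H = T_C/T_H, so Q_C = 491 × 313.00/747.15 = 205.7 kJ.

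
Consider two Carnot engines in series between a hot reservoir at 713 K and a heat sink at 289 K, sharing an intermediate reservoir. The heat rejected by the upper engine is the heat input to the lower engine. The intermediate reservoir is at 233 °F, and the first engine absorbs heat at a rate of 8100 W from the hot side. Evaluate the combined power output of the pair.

Two reversible stages in series are equivalent to a single Carnot engine between T_H and T_C, so η_total = 1 − T_C/T_H = 1 − 289.00/713.00 = 0.5947.
W_total = η_total · Q_H = 0.5947 × 8100 = 4820 W.

Ẇ_total ≈ 4820 W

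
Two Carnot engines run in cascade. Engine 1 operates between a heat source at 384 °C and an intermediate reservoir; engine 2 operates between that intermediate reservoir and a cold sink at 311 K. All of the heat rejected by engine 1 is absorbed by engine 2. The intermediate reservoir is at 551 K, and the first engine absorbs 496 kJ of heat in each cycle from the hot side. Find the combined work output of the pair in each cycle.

T_H = 384 °C → 384 + 273.15 = 657.15 K.
Two reversible stages in series are equivalent to a single Carnot engine between T_H and T_C, so η_total = 1 − T_C/T_H = 1 − 311.00/657.15 = 0.5267.
W_total = η_total · Q_H = 0.5267 × 496 = 261 kJ.

W_total ≈ 261 kJ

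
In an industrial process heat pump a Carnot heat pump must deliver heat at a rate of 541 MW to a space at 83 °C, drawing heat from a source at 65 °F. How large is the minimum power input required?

Ẇ_in ≈ 98.23 MW

T_H = 83 °C → 83 + 273.15 = 356.15 K.
T_C = 65 °F → (65 − 32) × 5/9 = 18.33 °C = 291.48 K.
The Carnot heat-pump COP is COP_HP = T_H/(T_H − T_C) = 356.15/64.67 = 5.5075.
W = Q_H/COP_HP = 541/5.5075 = 98.23 MW.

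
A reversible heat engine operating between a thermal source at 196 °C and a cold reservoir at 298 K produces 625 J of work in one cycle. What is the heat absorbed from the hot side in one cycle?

Q_H ≈ 1713 J

T_H = 196 °C → 196 + 273.15 = 469.15 K.
Carnot efficiency: η = 1 − T_C/T_H = 1 − 298.00/469.15 = 0.3648.
Q_H = W/η = 625/0.3648 = 1713 J.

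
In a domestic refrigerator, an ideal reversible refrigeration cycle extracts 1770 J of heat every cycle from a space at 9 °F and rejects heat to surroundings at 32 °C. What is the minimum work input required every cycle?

T_H = 32 °C → 32 + 273.15 = 305.15 K.
T_C = 9 °F → (9 − 32) × 5/9 = -12.78 °C = 260.37 K.
For a reversible refrigerator, COP_R = T_C/(T_H − T_C) = 260.37/44.78 = 5.8148.
W = Q_C/COP_R = 1770/5.8148 = 304 J.

W_in ≈ 304 J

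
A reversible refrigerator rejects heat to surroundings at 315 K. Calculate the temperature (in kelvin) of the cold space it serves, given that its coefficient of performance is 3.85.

T_C ≈ 250 K

COP_R = T_C/(T_H − T_C) ⇒ T_C = T_H·COP_R/(1 + COP_R) = 315.00 × 3.85/(1 + 3.85) = 250 K.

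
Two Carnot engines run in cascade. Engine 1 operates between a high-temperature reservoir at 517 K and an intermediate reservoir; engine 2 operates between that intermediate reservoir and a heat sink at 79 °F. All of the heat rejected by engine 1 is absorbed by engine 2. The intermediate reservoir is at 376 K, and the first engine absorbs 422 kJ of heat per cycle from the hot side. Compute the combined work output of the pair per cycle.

T_C = 79 °F → (79 − 32) × 5/9 = 26.11 °C = 299.26 K.
Two reversible stages in series are equivalent to a single Carnot engine between T_H and T_C, so η_total = 1 − T_C/T_H = 1 − 299.26/517.00 = 0.4212.
W_total = η_total · Q_H = 0.4212 × 422 = 178 kJ.

W_total ≈ 178 kJ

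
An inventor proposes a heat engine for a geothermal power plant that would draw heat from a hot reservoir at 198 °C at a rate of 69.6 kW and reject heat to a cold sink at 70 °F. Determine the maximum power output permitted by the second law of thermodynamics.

T_H = 198 °C → 198 + 273.15 = 471.15 K.
T_C = 70 °F → (70 − 32) × 5/9 = 21.11 °C = 294.26 K.
No engine can exceed the Carnot limit: η_max = 1 − T_C/T_H = 1 − 294.26/471.15 = 0.3754.
W_max = η_max · Q_H = 0.3754 × 69.6 = 26.1 kW.

Ẇ_max ≈ 26.1 kW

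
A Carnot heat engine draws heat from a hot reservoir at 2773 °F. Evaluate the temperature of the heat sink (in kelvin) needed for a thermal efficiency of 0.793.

T_H = 2773 °F → (2773 − 32) × 5/9 = 1522.78 °C = 1795.93 K.
From η = 1 − T_C/T_H, T_C = T_H·(1 − η) = 1795.93 × (1 − 0.793) = 372 K.

T_C ≈ 372 K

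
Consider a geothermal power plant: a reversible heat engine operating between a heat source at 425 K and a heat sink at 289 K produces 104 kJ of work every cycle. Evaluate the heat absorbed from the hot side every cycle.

Q_H ≈ 325 kJ

The Carnot efficiency is η = 1 − T_C/T_H = 1 − 289.00/425.00 = 0.3200.
Q_H = W/η = 104/0.3200 = 325 kJ.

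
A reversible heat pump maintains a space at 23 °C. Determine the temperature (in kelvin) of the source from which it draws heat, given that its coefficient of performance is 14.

T_H = 23 °C → 23 + 273.15 = 296.15 K.
COP_HP = T_H/(T_H − T_C) ⇒ T_C = T_H·(COP_HP − 1)/COP_HP = 296.15 × (14 − 1)/14 = 275 K.

T_C ≈ 275 K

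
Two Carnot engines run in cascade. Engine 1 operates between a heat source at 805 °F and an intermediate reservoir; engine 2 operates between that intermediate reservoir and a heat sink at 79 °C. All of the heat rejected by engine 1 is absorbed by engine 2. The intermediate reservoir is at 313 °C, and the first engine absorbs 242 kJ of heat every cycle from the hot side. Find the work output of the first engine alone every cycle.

W₁ ≈ 40.11 kJ

T_H = 805 °F → (805 − 32) × 5/9 = 429.44 °C = 702.59 K.
T_C = 79 °C → 79 + 273.15 = 352.15 K.
T_m = 313 °C → 313 + 273.15 = 586.15 K.
First-stage efficiency η₁ = 1 − T_m/T_H = 1 − 586.15/702.59 = 0.1657.
W₁ = η₁·Q_H = 0.1657 × 242 = 40.11 kJ.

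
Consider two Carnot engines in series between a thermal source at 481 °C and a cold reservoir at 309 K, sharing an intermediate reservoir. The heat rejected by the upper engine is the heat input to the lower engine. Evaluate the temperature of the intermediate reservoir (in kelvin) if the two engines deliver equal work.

T_H = 481 °C → 481 + 273.15 = 754.15 K.
For reversible stages Q_m = Q_H·(T_m/T_H). Setting W₁ = Q_H(1 − T_m/T_H) equal to W₂ = Q_m(1 − T_C/T_m) = Q_H·(T_m − T_C)/T_H gives T_H − T_m = T_m − T_C, so T_m = (T_H + T_C)/2 = (754.15 + 309.00)/2 = 532 K.

T_m ≈ 532 K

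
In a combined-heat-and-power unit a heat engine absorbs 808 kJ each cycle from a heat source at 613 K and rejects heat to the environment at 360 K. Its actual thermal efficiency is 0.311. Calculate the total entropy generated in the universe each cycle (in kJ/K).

ΔS_univ ≈ 0.228 kJ/K

W = η·Q_H = 0.311 × 808 = 251.3 kJ, so Q_C = Q_H − W = 556.7 kJ.
The hot reservoir loses entropy Q_H/T_H = 808/613.00 = 1.318 kJ/K; the cold reservoir gains Q_C/T_C = 556.7/360.00 = 1.546 kJ/K.
ΔS_univ = −Q_H/T_H + Q_C/T_C = 0.228 kJ/K (> 0, since η = 0.311 < η_Carnot = 0.413).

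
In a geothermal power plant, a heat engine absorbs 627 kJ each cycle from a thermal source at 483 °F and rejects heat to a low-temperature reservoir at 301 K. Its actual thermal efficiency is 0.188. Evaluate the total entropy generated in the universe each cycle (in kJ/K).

T_H = 483 °F → (483 − 32) × 5/9 = 250.56 °C = 523.71 K.
W = η·Q_H = 0.188 × 627 = 117.9 kJ, so Q_C = Q_H − W = 509.1 kJ.
Entropy balance on the reservoirs: −Q_H/T_H = -1.197 kJ/K, +Q_C/T_C = 1.691 kJ/K.
ΔS_univ = −Q_H/T_H + Q_C/T_C = 0.494 kJ/K (> 0, since η = 0.188 < η_Carnot = 0.425).

ΔS_univ ≈ 0.494 kJ/K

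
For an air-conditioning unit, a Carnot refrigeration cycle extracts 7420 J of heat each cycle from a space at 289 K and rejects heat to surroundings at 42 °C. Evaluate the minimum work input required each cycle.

T_H = 42 °C → 42 + 273.15 = 315.15 K.
COP_R = T_C/(T_H − T_C) = 289.00/26.15 = 11.0516.
W = Q_C/COP_R = 7420/11.0516 = 671 J.

W_in ≈ 671 J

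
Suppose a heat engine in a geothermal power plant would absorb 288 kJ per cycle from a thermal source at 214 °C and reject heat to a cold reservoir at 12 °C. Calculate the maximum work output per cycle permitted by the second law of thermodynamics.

T_H = 214 °C → 214 + 273.15 = 487.15 K.
T_C = 12 °C → 12 + 273.15 = 285.15 K.
By the Carnot theorem, η_max = 1 − T_C/T_H = 1 − 285.15/487.15 = 0.4147.
W_max = η_max · Q_H = 0.4147 × 288 = 119 kJ.

W_max ≈ 119 kJ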